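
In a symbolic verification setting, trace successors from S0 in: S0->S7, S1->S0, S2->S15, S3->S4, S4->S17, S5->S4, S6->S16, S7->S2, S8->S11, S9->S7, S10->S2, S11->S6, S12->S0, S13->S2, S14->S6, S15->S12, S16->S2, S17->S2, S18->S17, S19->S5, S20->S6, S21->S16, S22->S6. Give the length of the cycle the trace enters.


Trace from S0 until a state repeats:
  S0 -> S7 -> S2 -> S15 -> S12 -> S0
S0 first seen at step 0, revisited at step 5.
Cycle length = 5 - 0 = 5

5


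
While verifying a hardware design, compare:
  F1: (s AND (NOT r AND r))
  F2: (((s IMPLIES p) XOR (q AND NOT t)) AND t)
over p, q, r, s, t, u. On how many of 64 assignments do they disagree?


F1 = (s AND (NOT r AND r))
F2 = (((s IMPLIES p) XOR (q AND NOT t)) AND t)
Evaluate both on each of 64 rows (bits = p,q,r,s,t,u):
  row 0 [000000]: F1=0 F2=0 -> 0
  row 1 [000001]: F1=0 F2=0 -> 0
  row 2 [000010]: F1=0 F2=1 (differ) -> 1
  row 3 [000011]: F1=0 F2=1 (differ) -> 1
  row 4 [000100]: F1=0 F2=0 -> 0
  (every remaining row is evaluated the same way; all 64 results are listed next)
Full result column, 8 rows per line (p,q,r fixed per line; s,t,u runs 000..111 left to right):
  rows 0-7 [p,q,r=000]: 00110000  (ones: 2)
  rows 8-15 [p,q,r=001]: 00110000  (ones: 2)
  rows 16-23 [p,q,r=010]: 00110000  (ones: 2)
  rows 24-31 [p,q,r=011]: 00110000  (ones: 2)
  rows 32-39 [p,q,r=100]: 00110011  (ones: 4)
  rows 40-47 [p,q,r=101]: 00110011  (ones: 4)
  rows 48-55 [p,q,r=110]: 00110011  (ones: 4)
  rows 56-63 [p,q,r=111]: 00110011  (ones: 4)
Disagreements = 2+2+2+2+4+4+4+4 = 24

24


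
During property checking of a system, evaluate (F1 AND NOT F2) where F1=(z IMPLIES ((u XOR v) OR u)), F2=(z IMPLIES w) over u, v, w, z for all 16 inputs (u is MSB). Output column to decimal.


F1 = (z IMPLIES ((u XOR v) OR u))
F2 = (z IMPLIES w)
Counterexample to F1=>F2 is where F1=1 and F2=0.
Evaluate each row (bits = u,v,w,z, MSB first):
  row 0 [0000]: F1=1 F2=1 -> F1&~F2 -> 0
  row 1 [0001]: F1=0 F2=0 -> F1&~F2 -> 0
  row 2 [0010]: F1=1 F2=1 -> F1&~F2 -> 0
  row 3 [0011]: F1=0 F2=1 -> F1&~F2 -> 0
  row 4 [0100]: F1=1 F2=1 -> F1&~F2 -> 0
  row 5 [0101]: F1=1 F2=0 -> F1&~F2 -> 1
  row 6 [0110]: F1=1 F2=1 -> F1&~F2 -> 0
  row 7 [0111]: F1=1 F2=1 -> F1&~F2 -> 0
  row 8 [1000]: F1=1 F2=1 -> F1&~F2 -> 0
  row 9 [1001]: F1=1 F2=0 -> F1&~F2 -> 1
  row 10 [1010]: F1=1 F2=1 -> F1&~F2 -> 0
  row 11 [1011]: F1=1 F2=1 -> F1&~F2 -> 0
  row 12 [1100]: F1=1 F2=1 -> F1&~F2 -> 0
  row 13 [1101]: F1=1 F2=0 -> F1&~F2 -> 1
  row 14 [1110]: F1=1 F2=1 -> F1&~F2 -> 0
  row 15 [1111]: F1=1 F2=1 -> F1&~F2 -> 0
Full result column, 4 rows per line (u,v fixed per line; w,z runs 00..11 left to right):
  rows 0-3 [u,v=00]: 0000  = hex 0
  rows 4-7 [u,v=01]: 0100  = hex 4
  rows 8-11 [u,v=10]: 0100  = hex 4
  rows 12-15 [u,v=11]: 0100  = hex 4
Counterexample vector (row 0 .. row 15) = 0000010001000100
Output column grouped in 4s = 0000 0100 0100 0100 = 0x0444
Convert to decimal digit by digit (value = value*16 + digit):
  0 -> 0
  0*16 + 4 = 4
  4*16 + 4 = 68
  68*16 + 4 = 1092
Decimal = 1092

1092


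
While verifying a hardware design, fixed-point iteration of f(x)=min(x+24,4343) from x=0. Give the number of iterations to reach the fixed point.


Step 1: x=0, cap=4343, increment=24
Step 2: x grows by 24 each step until capped at 4343; fixed point is x=4343
Step 3: iterations = ceil(4343/24) = 181

181


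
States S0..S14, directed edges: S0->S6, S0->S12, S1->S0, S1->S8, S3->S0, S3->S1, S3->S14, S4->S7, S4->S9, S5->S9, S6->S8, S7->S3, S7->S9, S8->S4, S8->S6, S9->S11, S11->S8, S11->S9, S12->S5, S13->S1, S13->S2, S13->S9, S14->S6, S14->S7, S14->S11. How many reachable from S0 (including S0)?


BFS from S0:
  layer 0: {S0}
  layer 1: {S6, S12}
  layer 2: {S5, S8}
  layer 3: {S4, S9}
  layer 4: {S7, S11}
  layer 5: {S3}
  layer 6: {S1, S14}
Reachable set: {S0, S1, S3, S4, S5, S6, S7, S8, S9, S11, S12, S14}
Count = 12

12


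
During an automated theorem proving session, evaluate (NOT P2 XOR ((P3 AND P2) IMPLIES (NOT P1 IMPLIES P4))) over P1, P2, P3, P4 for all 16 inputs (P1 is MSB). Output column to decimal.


Formula: (NOT P2 XOR ((P3 AND P2) IMPLIES (NOT P1 IMPLIES P4))) over P1, P2, P3, P4 (16 rows)
Evaluate each row (bits = P1,P2,P3,P4, MSB first):
  row 0 [0000]: (NOT 0 XOR ((0 AND 0) IMPLIES (NOT 0 IMPLIES 0))) -> 0
  row 1 [0001]: (NOT 0 XOR ((0 AND 0) IMPLIES (NOT 0 IMPLIES 1))) -> 0
  row 2 [0010]: (NOT 0 XOR ((1 AND 0) IMPLIES (NOT 0 IMPLIES 0))) -> 0
  row 3 [0011]: (NOT 0 XOR ((1 AND 0) IMPLIES (NOT 0 IMPLIES 1))) -> 0
  row 4 [0100]: (NOT 1 XOR ((0 AND 1) IMPLIES (NOT 0 IMPLIES 0))) -> 1
  row 5 [0101]: (NOT 1 XOR ((0 AND 1) IMPLIES (NOT 0 IMPLIES 1))) -> 1
  row 6 [0110]: (NOT 1 XOR ((1 AND 1) IMPLIES (NOT 0 IMPLIES 0))) -> 0
  row 7 [0111]: (NOT 1 XOR ((1 AND 1) IMPLIES (NOT 0 IMPLIES 1))) -> 1
  row 8 [1000]: (NOT 0 XOR ((0 AND 0) IMPLIES (NOT 1 IMPLIES 0))) -> 0
  row 9 [1001]: (NOT 0 XOR ((0 AND 0) IMPLIES (NOT 1 IMPLIES 1))) -> 0
  row 10 [1010]: (NOT 0 XOR ((1 AND 0) IMPLIES (NOT 1 IMPLIES 0))) -> 0
  row 11 [1011]: (NOT 0 XOR ((1 AND 0) IMPLIES (NOT 1 IMPLIES 1))) -> 0
  row 12 [1100]: (NOT 1 XOR ((0 AND 1) IMPLIES (NOT 1 IMPLIES 0))) -> 1
  row 13 [1101]: (NOT 1 XOR ((0 AND 1) IMPLIES (NOT 1 IMPLIES 1))) -> 1
  row 14 [1110]: (NOT 1 XOR ((1 AND 1) IMPLIES (NOT 1 IMPLIES 0))) -> 1
  row 15 [1111]: (NOT 1 XOR ((1 AND 1) IMPLIES (NOT 1 IMPLIES 1))) -> 1
Full result column, 4 rows per line (P1,P2 fixed per line; P3,P4 runs 00..11 left to right):
  rows 0-3 [P1,P2=00]: 0000  = hex 0
  rows 4-7 [P1,P2=01]: 1101  = hex D
  rows 8-11 [P1,P2=10]: 0000  = hex 0
  rows 12-15 [P1,P2=11]: 1111  = hex F
Output column (row 0 .. row 15) = 0000110100001111
Output column grouped in 4s = 0000 1101 0000 1111 = 0x0D0F
Convert to decimal digit by digit (value = value*16 + digit):
  0 -> 0
  0*16 + 13 (D) = 13
  13*16 + 0 = 208
  208*16 + 15 (F) = 3343
Decimal = 3343

3343


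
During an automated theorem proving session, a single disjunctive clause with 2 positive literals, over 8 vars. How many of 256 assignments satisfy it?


Step 1: Total=2^8=256
Step 2: Unsat when all 2 false: 2^6=64
Step 3: Sat=256-64=192

192


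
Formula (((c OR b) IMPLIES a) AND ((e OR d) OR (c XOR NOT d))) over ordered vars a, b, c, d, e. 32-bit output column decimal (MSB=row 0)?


Formula: (((c OR b) IMPLIES a) AND ((e OR d) OR (c XOR NOT d))) over a, b, c, d, e (32 rows)
Evaluate each row (bits = a,b,c,d,e, MSB first):
  row 0 [00000]: (((0 OR 0) IMPLIES 0) AND ((0 OR 0) OR (0 XOR NOT 0))) -> 1
  row 1 [00001]: (((0 OR 0) IMPLIES 0) AND ((1 OR 0) OR (0 XOR NOT 0))) -> 1
  row 2 [00010]: (((0 OR 0) IMPLIES 0) AND ((0 OR 1) OR (0 XOR NOT 1))) -> 1
  row 3 [00011]: (((0 OR 0) IMPLIES 0) AND ((1 OR 1) OR (0 XOR NOT 1))) -> 1
  row 4 [00100]: (((1 OR 0) IMPLIES 0) AND ((0 OR 0) OR (1 XOR NOT 0))) -> 0
  row 5 [00101]: (((1 OR 0) IMPLIES 0) AND ((1 OR 0) OR (1 XOR NOT 0))) -> 0
  row 6 [00110]: (((1 OR 0) IMPLIES 0) AND ((0 OR 1) OR (1 XOR NOT 1))) -> 0
  row 7 [00111]: (((1 OR 0) IMPLIES 0) AND ((1 OR 1) OR (1 XOR NOT 1))) -> 0
  row 8 [01000]: (((0 OR 1) IMPLIES 0) AND ((0 OR 0) OR (0 XOR NOT 0))) -> 0
  row 9 [01001]: (((0 OR 1) IMPLIES 0) AND ((1 OR 0) OR (0 XOR NOT 0))) -> 0
  row 10 [01010]: (((0 OR 1) IMPLIES 0) AND ((0 OR 1) OR (0 XOR NOT 1))) -> 0
  row 11 [01011]: (((0 OR 1) IMPLIES 0) AND ((1 OR 1) OR (0 XOR NOT 1))) -> 0
  row 12 [01100]: (((1 OR 1) IMPLIES 0) AND ((0 OR 0) OR (1 XOR NOT 0))) -> 0
  row 13 [01101]: (((1 OR 1) IMPLIES 0) AND ((1 OR 0) OR (1 XOR NOT 0))) -> 0
  row 14 [01110]: (((1 OR 1) IMPLIES 0) AND ((0 OR 1) OR (1 XOR NOT 1))) -> 0
  row 15 [01111]: (((1 OR 1) IMPLIES 0) AND ((1 OR 1) OR (1 XOR NOT 1))) -> 0
  row 16 [10000]: (((0 OR 0) IMPLIES 1) AND ((0 OR 0) OR (0 XOR NOT 0))) -> 1
  row 17 [10001]: (((0 OR 0) IMPLIES 1) AND ((1 OR 0) OR (0 XOR NOT 0))) -> 1
  row 18 [10010]: (((0 OR 0) IMPLIES 1) AND ((0 OR 1) OR (0 XOR NOT 1))) -> 1
  row 19 [10011]: (((0 OR 0) IMPLIES 1) AND ((1 OR 1) OR (0 XOR NOT 1))) -> 1
  row 20 [10100]: (((1 OR 0) IMPLIES 1) AND ((0 OR 0) OR (1 XOR NOT 0))) -> 0
  row 21 [10101]: (((1 OR 0) IMPLIES 1) AND ((1 OR 0) OR (1 XOR NOT 0))) -> 1
  row 22 [10110]: (((1 OR 0) IMPLIES 1) AND ((0 OR 1) OR (1 XOR NOT 1))) -> 1
  row 23 [10111]: (((1 OR 0) IMPLIES 1) AND ((1 OR 1) OR (1 XOR NOT 1))) -> 1
  row 24 [11000]: (((0 OR 1) IMPLIES 1) AND ((0 OR 0) OR (0 XOR NOT 0))) -> 1
  row 25 [11001]: (((0 OR 1) IMPLIES 1) AND ((1 OR 0) OR (0 XOR NOT 0))) -> 1
  row 26 [11010]: (((0 OR 1) IMPLIES 1) AND ((0 OR 1) OR (0 XOR NOT 1))) -> 1
  row 27 [11011]: (((0 OR 1) IMPLIES 1) AND ((1 OR 1) OR (0 XOR NOT 1))) -> 1
  row 28 [11100]: (((1 OR 1) IMPLIES 1) AND ((0 OR 0) OR (1 XOR NOT 0))) -> 0
  row 29 [11101]: (((1 OR 1) IMPLIES 1) AND ((1 OR 0) OR (1 XOR NOT 0))) -> 1
  row 30 [11110]: (((1 OR 1) IMPLIES 1) AND ((0 OR 1) OR (1 XOR NOT 1))) -> 1
  row 31 [11111]: (((1 OR 1) IMPLIES 1) AND ((1 OR 1) OR (1 XOR NOT 1))) -> 1
Full result column, 4 rows per line (a,b,c fixed per line; d,e runs 00..11 left to right):
  rows 0-3 [a,b,c=000]: 1111  = hex F
  rows 4-7 [a,b,c=001]: 0000  = hex 0
  rows 8-11 [a,b,c=010]: 0000  = hex 0
  rows 12-15 [a,b,c=011]: 0000  = hex 0
  rows 16-19 [a,b,c=100]: 1111  = hex F
  rows 20-23 [a,b,c=101]: 0111  = hex 7
  rows 24-27 [a,b,c=110]: 1111  = hex F
  rows 28-31 [a,b,c=111]: 0111  = hex 7
Output column (row 0 .. row 31) = 11110000000000001111011111110111
Output column grouped in 4s = 1111 0000 0000 0000 1111 0111 1111 0111 = 0xF000F7F7
Convert to decimal digit by digit (value = value*16 + digit):
  F -> 15
  15*16 + 0 = 240
  240*16 + 0 = 3840
  3840*16 + 0 = 61440
  61440*16 + 15 (F) = 983055
  983055*16 + 7 = 15728887
  15728887*16 + 15 (F) = 251662207
  251662207*16 + 7 = 4026595319
Decimal = 4026595319

4026595319


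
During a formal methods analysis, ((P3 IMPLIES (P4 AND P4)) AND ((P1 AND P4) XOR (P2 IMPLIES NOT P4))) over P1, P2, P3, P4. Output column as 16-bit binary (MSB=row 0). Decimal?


Formula: ((P3 IMPLIES (P4 AND P4)) AND ((P1 AND P4) XOR (P2 IMPLIES NOT P4))) over P1, P2, P3, P4 (16 rows)
Evaluate each row (bits = P1,P2,P3,P4, MSB first):
  row 0 [0000]: ((0 IMPLIES (0 AND 0)) AND ((0 AND 0) XOR (0 IMPLIES NOT 0))) -> 1
  row 1 [0001]: ((0 IMPLIES (1 AND 1)) AND ((0 AND 1) XOR (0 IMPLIES NOT 1))) -> 1
  row 2 [0010]: ((1 IMPLIES (0 AND 0)) AND ((0 AND 0) XOR (0 IMPLIES NOT 0))) -> 0
  row 3 [0011]: ((1 IMPLIES (1 AND 1)) AND ((0 AND 1) XOR (0 IMPLIES NOT 1))) -> 1
  row 4 [0100]: ((0 IMPLIES (0 AND 0)) AND ((0 AND 0) XOR (1 IMPLIES NOT 0))) -> 1
  row 5 [0101]: ((0 IMPLIES (1 AND 1)) AND ((0 AND 1) XOR (1 IMPLIES NOT 1))) -> 0
  row 6 [0110]: ((1 IMPLIES (0 AND 0)) AND ((0 AND 0) XOR (1 IMPLIES NOT 0))) -> 0
  row 7 [0111]: ((1 IMPLIES (1 AND 1)) AND ((0 AND 1) XOR (1 IMPLIES NOT 1))) -> 0
  row 8 [1000]: ((0 IMPLIES (0 AND 0)) AND ((1 AND 0) XOR (0 IMPLIES NOT 0))) -> 1
  row 9 [1001]: ((0 IMPLIES (1 AND 1)) AND ((1 AND 1) XOR (0 IMPLIES NOT 1))) -> 0
  row 10 [1010]: ((1 IMPLIES (0 AND 0)) AND ((1 AND 0) XOR (0 IMPLIES NOT 0))) -> 0
  row 11 [1011]: ((1 IMPLIES (1 AND 1)) AND ((1 AND 1) XOR (0 IMPLIES NOT 1))) -> 0
  row 12 [1100]: ((0 IMPLIES (0 AND 0)) AND ((1 AND 0) XOR (1 IMPLIES NOT 0))) -> 1
  row 13 [1101]: ((0 IMPLIES (1 AND 1)) AND ((1 AND 1) XOR (1 IMPLIES NOT 1))) -> 1
  row 14 [1110]: ((1 IMPLIES (0 AND 0)) AND ((1 AND 0) XOR (1 IMPLIES NOT 0))) -> 0
  row 15 [1111]: ((1 IMPLIES (1 AND 1)) AND ((1 AND 1) XOR (1 IMPLIES NOT 1))) -> 1
Full result column, 4 rows per line (P1,P2 fixed per line; P3,P4 runs 00..11 left to right):
  rows 0-3 [P1,P2=00]: 1101  = hex D
  rows 4-7 [P1,P2=01]: 1000  = hex 8
  rows 8-11 [P1,P2=10]: 1000  = hex 8
  rows 12-15 [P1,P2=11]: 1101  = hex D
Output column (row 0 .. row 15) = 1101100010001101
Output column grouped in 4s = 1101 1000 1000 1101 = 0xD88D
Convert to decimal digit by digit (value = value*16 + digit):
  D -> 13
  13*16 + 8 = 216
  216*16 + 8 = 3464
  3464*16 + 13 (D) = 55437
Decimal = 55437

55437


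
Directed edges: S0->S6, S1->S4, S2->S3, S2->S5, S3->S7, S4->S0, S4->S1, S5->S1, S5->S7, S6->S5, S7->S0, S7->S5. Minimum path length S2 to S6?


BFS layer-by-layer from S2:
  dist 0: {S2}
  dist 1: {S3, S5}
  dist 2: {S1, S7}
  dist 3: {S0, S4}
  dist 4: {S6}
  -> S6 reached at distance 4
Shortest path length = 4

4


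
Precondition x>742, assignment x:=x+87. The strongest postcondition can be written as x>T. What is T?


Formula: sp(P, x:=E) = exists old_x. (x = E[old_x/x]) AND P[old_x/x] (old_x is the value of x before the assignment; eliminate old_x by solving x = E[old_x/x] for old_x)
Step 1: Precondition P: x>742, i.e. old_x > 742
Step 2: Assignment gives x = old_x + 87, so old_x = x - 87
Step 3: Substitute into P: x - 87 > 742
Step 4: Simplify: x > 742+87 = 829

829


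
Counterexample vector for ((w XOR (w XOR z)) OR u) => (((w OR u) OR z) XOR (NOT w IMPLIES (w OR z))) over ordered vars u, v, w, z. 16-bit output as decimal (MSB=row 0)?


F1 = ((w XOR (w XOR z)) OR u)
F2 = (((w OR u) OR z) XOR (NOT w IMPLIES (w OR z)))
Counterexample to F1=>F2 is where F1=1 and F2=0.
Evaluate each row (bits = u,v,w,z, MSB first):
  row 0 [0000]: F1=0 F2=0 -> F1&~F2 -> 0
  row 1 [0001]: F1=1 F2=0 -> F1&~F2 -> 1
  row 2 [0010]: F1=0 F2=0 -> F1&~F2 -> 0
  row 3 [0011]: F1=1 F2=0 -> F1&~F2 -> 1
  row 4 [0100]: F1=0 F2=0 -> F1&~F2 -> 0
  row 5 [0101]: F1=1 F2=0 -> F1&~F2 -> 1
  row 6 [0110]: F1=0 F2=0 -> F1&~F2 -> 0
  row 7 [0111]: F1=1 F2=0 -> F1&~F2 -> 1
  row 8 [1000]: F1=1 F2=1 -> F1&~F2 -> 0
  row 9 [1001]: F1=1 F2=0 -> F1&~F2 -> 1
  row 10 [1010]: F1=1 F2=0 -> F1&~F2 -> 1
  row 11 [1011]: F1=1 F2=0 -> F1&~F2 -> 1
  row 12 [1100]: F1=1 F2=1 -> F1&~F2 -> 0
  row 13 [1101]: F1=1 F2=0 -> F1&~F2 -> 1
  row 14 [1110]: F1=1 F2=0 -> F1&~F2 -> 1
  row 15 [1111]: F1=1 F2=0 -> F1&~F2 -> 1
Full result column, 4 rows per line (u,v fixed per line; w,z runs 00..11 left to right):
  rows 0-3 [u,v=00]: 0101  = hex 5
  rows 4-7 [u,v=01]: 0101  = hex 5
  rows 8-11 [u,v=10]: 0111  = hex 7
  rows 12-15 [u,v=11]: 0111  = hex 7
Counterexample vector (row 0 .. row 15) = 0101010101110111
Output column grouped in 4s = 0101 0101 0111 0111 = 0x5577
Convert to decimal digit by digit (value = value*16 + digit):
  5 -> 5
  5*16 + 5 = 85
  85*16 + 7 = 1367
  1367*16 + 7 = 21879
Decimal = 21879

21879


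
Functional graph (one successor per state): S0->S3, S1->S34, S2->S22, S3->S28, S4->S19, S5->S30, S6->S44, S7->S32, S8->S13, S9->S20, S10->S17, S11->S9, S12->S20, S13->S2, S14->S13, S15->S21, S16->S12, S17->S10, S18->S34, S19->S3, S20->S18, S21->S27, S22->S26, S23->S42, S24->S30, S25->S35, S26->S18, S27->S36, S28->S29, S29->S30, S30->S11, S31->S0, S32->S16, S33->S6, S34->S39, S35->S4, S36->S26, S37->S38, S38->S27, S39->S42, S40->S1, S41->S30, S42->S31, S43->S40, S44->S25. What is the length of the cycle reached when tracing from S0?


Trace from S0 until a state repeats:
  S0 -> S3 -> S28 -> S29 -> S30 -> S11 -> S9 -> S20 -> S18 -> S34 -> S39 -> S42 -> S31 -> S0
S0 first seen at step 0, revisited at step 13.
Cycle length = 13 - 0 = 13

13


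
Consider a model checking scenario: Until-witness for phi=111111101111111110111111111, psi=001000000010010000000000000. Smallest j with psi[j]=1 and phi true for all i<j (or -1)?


(phi U psi) at 0: need smallest j with psi[j]=1 and phi[i]=1 for all i in [0,j).
Scan from step 0:
  step 0: phi=1, psi=0 -> continue
  step 1: phi=1, psi=0 -> continue
  step 2: psi=1 and phi held for [0,2) -> witness found
Witness step = 2

2


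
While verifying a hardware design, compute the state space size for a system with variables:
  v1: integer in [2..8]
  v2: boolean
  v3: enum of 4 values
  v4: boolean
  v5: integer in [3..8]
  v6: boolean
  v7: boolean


State space = product of domain sizes of all variables.
Domain sizes:
  v1 (integer in [2..8]): 7
  v2 (boolean): 2
  v3 (enum of 4 values): 4
  v4 (boolean): 2
  v5 (integer in [3..8]): 6
  v6 (boolean): 2
  v7 (boolean): 2
Product = 7 * 2 * 4 * 2 * 6 * 2 * 2 = 2688

2688


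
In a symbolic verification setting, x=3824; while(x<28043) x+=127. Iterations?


Step 1: x goes from 3824 toward 28043 by 127; the body runs while x<28043, so iterations = ceil((bound-start)/step)
Step 2: Distance=24219
Step 3: ceil(24219/127)=191

191


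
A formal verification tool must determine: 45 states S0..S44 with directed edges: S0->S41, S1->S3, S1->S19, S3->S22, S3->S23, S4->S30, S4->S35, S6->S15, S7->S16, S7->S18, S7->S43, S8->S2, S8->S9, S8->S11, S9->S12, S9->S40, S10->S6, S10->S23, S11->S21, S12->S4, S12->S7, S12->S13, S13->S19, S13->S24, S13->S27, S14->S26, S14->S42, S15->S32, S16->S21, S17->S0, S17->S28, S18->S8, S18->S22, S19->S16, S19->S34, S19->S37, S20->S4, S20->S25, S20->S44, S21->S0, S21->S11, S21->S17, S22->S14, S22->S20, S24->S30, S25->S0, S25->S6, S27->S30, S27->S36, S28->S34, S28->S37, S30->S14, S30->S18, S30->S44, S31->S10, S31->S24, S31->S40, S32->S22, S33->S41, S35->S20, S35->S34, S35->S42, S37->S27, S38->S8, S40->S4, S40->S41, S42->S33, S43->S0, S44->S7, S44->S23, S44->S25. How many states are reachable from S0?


BFS from S0:
  layer 0: {S0}
  layer 1: {S41}
Reachable set: {S0, S41}
Count = 2

2


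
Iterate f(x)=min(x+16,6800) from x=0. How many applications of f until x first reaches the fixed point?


Step 1: x=0, cap=6800, increment=16
Step 2: x grows by 16 each step until capped at 6800; fixed point is x=6800
Step 3: iterations = ceil(6800/16) = 425

425


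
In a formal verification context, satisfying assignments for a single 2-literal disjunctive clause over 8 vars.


Step 1: Total=2^8=256
Step 2: Unsat when all 2 false: 2^6=64
Step 3: Sat=256-64=192

192


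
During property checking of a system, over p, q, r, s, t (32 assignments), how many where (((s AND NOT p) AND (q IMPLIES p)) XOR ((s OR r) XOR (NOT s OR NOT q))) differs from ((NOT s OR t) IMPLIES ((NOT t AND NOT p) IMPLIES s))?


F1 = (((s AND NOT p) AND (q IMPLIES p)) XOR ((s OR r) XOR (NOT s OR NOT q)))
F2 = ((NOT s OR t) IMPLIES ((NOT t AND NOT p) IMPLIES s))
Evaluate both on each of 32 rows (bits = p,q,r,s,t):
  row 0 [00000]: F1=1 F2=0 (differ) -> 1
  row 1 [00001]: F1=1 F2=1 -> 0
  row 2 [00010]: F1=1 F2=1 -> 0
  row 3 [00011]: F1=1 F2=1 -> 0
  row 4 [00100]: F1=0 F2=0 -> 0
  row 5 [00101]: F1=0 F2=1 (differ) -> 1
  row 6 [00110]: F1=1 F2=1 -> 0
  row 7 [00111]: F1=1 F2=1 -> 0
  row 8 [01000]: F1=1 F2=0 (differ) -> 1
  row 9 [01001]: F1=1 F2=1 -> 0
  row 10 [01010]: F1=1 F2=1 -> 0
  row 11 [01011]: F1=1 F2=1 -> 0
  row 12 [01100]: F1=0 F2=0 -> 0
  row 13 [01101]: F1=0 F2=1 (differ) -> 1
  row 14 [01110]: F1=1 F2=1 -> 0
  row 15 [01111]: F1=1 F2=1 -> 0
  row 16 [10000]: F1=1 F2=1 -> 0
  row 17 [10001]: F1=1 F2=1 -> 0
  row 18 [10010]: F1=0 F2=1 (differ) -> 1
  row 19 [10011]: F1=0 F2=1 (differ) -> 1
  row 20 [10100]: F1=0 F2=1 (differ) -> 1
  row 21 [10101]: F1=0 F2=1 (differ) -> 1
  row 22 [10110]: F1=0 F2=1 (differ) -> 1
  row 23 [10111]: F1=0 F2=1 (differ) -> 1
  row 24 [11000]: F1=1 F2=1 -> 0
  row 25 [11001]: F1=1 F2=1 -> 0
  row 26 [11010]: F1=1 F2=1 -> 0
  row 27 [11011]: F1=1 F2=1 -> 0
  row 28 [11100]: F1=0 F2=1 (differ) -> 1
  row 29 [11101]: F1=0 F2=1 (differ) -> 1
  row 30 [11110]: F1=1 F2=1 -> 0
  row 31 [11111]: F1=1 F2=1 -> 0
Full result column, 8 rows per line (p,q fixed per line; r,s,t runs 000..111 left to right):
  rows 0-7 [p,q=00]: 10000100  (ones: 2)
  rows 8-15 [p,q=01]: 10000100  (ones: 2)
  rows 16-23 [p,q=10]: 00111111  (ones: 6)
  rows 24-31 [p,q=11]: 00001100  (ones: 2)
Disagreements = 2+2+6+2 = 12

12


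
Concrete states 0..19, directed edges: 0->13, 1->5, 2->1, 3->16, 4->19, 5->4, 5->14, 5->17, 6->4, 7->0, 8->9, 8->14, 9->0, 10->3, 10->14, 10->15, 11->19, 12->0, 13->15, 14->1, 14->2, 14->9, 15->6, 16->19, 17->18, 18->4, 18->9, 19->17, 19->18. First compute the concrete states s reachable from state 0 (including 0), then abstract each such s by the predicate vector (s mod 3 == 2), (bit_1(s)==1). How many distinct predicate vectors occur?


BFS from 0:
Concrete reachable: {0, 4, 6, 9, 13, 15, 17, 18, 19}
Abstract via predicates (s mod 3 == 2), (bit_1(s)==1):
  (0,0) <- {0, 4, 9, 13}
  (0,1) <- {6, 15, 18, 19}
  (1,0) <- {17}
Distinct abstract states = 3

3


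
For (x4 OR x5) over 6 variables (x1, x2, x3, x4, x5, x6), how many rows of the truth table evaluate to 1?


Formula: (x4 OR x5) over 6 vars (64 rows)
Evaluate each row (x1, x2, x3, x4, x5, x6 as bits, MSB first):
  row 0 [000000]: (0 OR 0) -> 0
  row 1 [000001]: (0 OR 0) -> 0
  row 2 [000010]: (0 OR 1) -> 1
  row 3 [000011]: (0 OR 1) -> 1
  row 4 [000100]: (1 OR 0) -> 1
  (every remaining row is evaluated the same way; all 64 results are listed next)
Full result column, 8 rows per line (x1,x2,x3 fixed per line; x4,x5,x6 runs 000..111 left to right):
  rows 0-7 [x1,x2,x3=000]: 00111111  (ones: 6)
  rows 8-15 [x1,x2,x3=001]: 00111111  (ones: 6)
  rows 16-23 [x1,x2,x3=010]: 00111111  (ones: 6)
  rows 24-31 [x1,x2,x3=011]: 00111111  (ones: 6)
  rows 32-39 [x1,x2,x3=100]: 00111111  (ones: 6)
  rows 40-47 [x1,x2,x3=101]: 00111111  (ones: 6)
  rows 48-55 [x1,x2,x3=110]: 00111111  (ones: 6)
  rows 56-63 [x1,x2,x3=111]: 00111111  (ones: 6)
Count of 1-rows = 6+6+6+6+6+6+6+6 = 48

48


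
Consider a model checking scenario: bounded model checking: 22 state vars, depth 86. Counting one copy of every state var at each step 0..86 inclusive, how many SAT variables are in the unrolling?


BMC unrolls to depth k, creating one copy of each state var for steps 0..k.
Step count = 86 + 1 = 87 (steps 0 through 86)
Vars per step = 22
Total = 22 * 87 = 1914

1914


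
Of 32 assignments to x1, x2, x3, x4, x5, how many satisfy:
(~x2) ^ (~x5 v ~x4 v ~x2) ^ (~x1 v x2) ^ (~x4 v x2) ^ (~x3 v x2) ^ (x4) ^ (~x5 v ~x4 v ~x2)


CNF with 7 clauses over 5 vars (32 assignments).
An assignment satisfies CNF iff every clause has >=1 true literal.
Check each row (bits = x1,x2,x3,x4,x5; clause T/F shown):
  row 0 [00000]: clauses=TTTTTFT -> 0
  row 1 [00001]: clauses=TTTTTFT -> 0
  row 2 [00010]: clauses=TTTFTTT -> 0
  row 3 [00011]: clauses=TTTFTTT -> 0
  row 4 [00100]: clauses=TTTTFFT -> 0
  row 5 [00101]: clauses=TTTTFFT -> 0
  row 6 [00110]: clauses=TTTFFTT -> 0
  row 7 [00111]: clauses=TTTFFTT -> 0
  row 8 [01000]: clauses=FTTTTFT -> 0
  row 9 [01001]: clauses=FTTTTFT -> 0
  row 10 [01010]: clauses=FTTTTTT -> 0
  row 11 [01011]: clauses=FFTTTTF -> 0
  row 12 [01100]: clauses=FTTTTFT -> 0
  row 13 [01101]: clauses=FTTTTFT -> 0
  row 14 [01110]: clauses=FTTTTTT -> 0
  row 15 [01111]: clauses=FFTTTTF -> 0
  row 16 [10000]: clauses=TTFTTFT -> 0
  row 17 [10001]: clauses=TTFTTFT -> 0
  row 18 [10010]: clauses=TTFFTTT -> 0
  row 19 [10011]: clauses=TTFFTTT -> 0
  row 20 [10100]: clauses=TTFTFFT -> 0
  row 21 [10101]: clauses=TTFTFFT -> 0
  row 22 [10110]: clauses=TTFFFTT -> 0
  row 23 [10111]: clauses=TTFFFTT -> 0
  row 24 [11000]: clauses=FTTTTFT -> 0
  row 25 [11001]: clauses=FTTTTFT -> 0
  row 26 [11010]: clauses=FTTTTTT -> 0
  row 27 [11011]: clauses=FFTTTTF -> 0
  row 28 [11100]: clauses=FTTTTFT -> 0
  row 29 [11101]: clauses=FTTTTFT -> 0
  row 30 [11110]: clauses=FTTTTTT -> 0
  row 31 [11111]: clauses=FFTTTTF -> 0
Full result column, 8 rows per line (x1,x2 fixed per line; x3,x4,x5 runs 000..111 left to right):
  rows 0-7 [x1,x2=00]: 00000000  (ones: 0)
  rows 8-15 [x1,x2=01]: 00000000  (ones: 0)
  rows 16-23 [x1,x2=10]: 00000000  (ones: 0)
  rows 24-31 [x1,x2=11]: 00000000  (ones: 0)
Satisfying assignments = 0+0+0+0 = 0

0


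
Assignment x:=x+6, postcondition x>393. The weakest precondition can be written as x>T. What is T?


Formula: wp(x:=E, P) = P[E/x] (substitute E for x in postcondition)
Step 1: Postcondition: x>393
Step 2: Substitute x+6 for x: x+6>393
Step 3: Solve for x: x > 393-6 = 387

387


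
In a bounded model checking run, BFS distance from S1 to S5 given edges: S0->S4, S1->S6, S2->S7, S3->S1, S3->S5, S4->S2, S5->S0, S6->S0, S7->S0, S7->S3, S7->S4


BFS layer-by-layer from S1:
  dist 0: {S1}
  dist 1: {S6}
  dist 2: {S0}
  dist 3: {S4}
  dist 4: {S2}
  dist 5: {S7}
  dist 6: {S3}
  dist 7: {S5}
  -> S5 reached at distance 7
Shortest path length = 7

7


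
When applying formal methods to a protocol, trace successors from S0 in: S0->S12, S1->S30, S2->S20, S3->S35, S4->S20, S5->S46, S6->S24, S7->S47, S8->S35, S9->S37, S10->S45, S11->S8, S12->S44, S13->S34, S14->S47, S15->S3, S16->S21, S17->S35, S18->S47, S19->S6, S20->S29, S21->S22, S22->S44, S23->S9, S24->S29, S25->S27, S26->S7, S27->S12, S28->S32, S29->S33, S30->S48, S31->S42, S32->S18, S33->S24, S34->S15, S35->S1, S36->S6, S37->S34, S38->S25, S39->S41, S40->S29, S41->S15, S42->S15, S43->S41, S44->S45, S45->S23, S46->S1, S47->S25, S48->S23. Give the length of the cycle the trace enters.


Trace from S0 until a state repeats:
  S0 -> S12 -> S44 -> S45 -> S23 -> S9 -> S37 -> S34 -> S15 -> S3 -> S35 -> S1 -> S30 -> S48 -> S23
S23 first seen at step 4, revisited at step 14.
Cycle length = 14 - 4 = 10

10


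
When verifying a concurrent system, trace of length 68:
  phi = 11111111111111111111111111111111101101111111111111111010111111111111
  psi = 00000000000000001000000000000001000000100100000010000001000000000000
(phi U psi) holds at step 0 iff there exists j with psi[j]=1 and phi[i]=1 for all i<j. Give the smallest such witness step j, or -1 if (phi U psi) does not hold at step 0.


(phi U psi) at 0: need smallest j with psi[j]=1 and phi[i]=1 for all i in [0,j).
Scan from step 0:
  step 0: phi=1, psi=0 -> continue
  step 1: phi=1, psi=0 -> continue
  step 2: phi=1, psi=0 -> continue
  step 3: phi=1, psi=0 -> continue
  step 16: psi=1 and phi held for [0,16) -> witness found
Witness step = 16

16


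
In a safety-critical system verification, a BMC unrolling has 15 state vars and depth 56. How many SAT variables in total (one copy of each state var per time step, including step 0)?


BMC unrolls to depth k, creating one copy of each state var for steps 0..k.
Step count = 56 + 1 = 57 (steps 0 through 56)
Vars per step = 15
Total = 15 * 57 = 855

855


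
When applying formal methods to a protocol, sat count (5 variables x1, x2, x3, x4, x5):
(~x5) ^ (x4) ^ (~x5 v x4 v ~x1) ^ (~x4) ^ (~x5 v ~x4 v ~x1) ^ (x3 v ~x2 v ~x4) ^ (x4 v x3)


CNF with 7 clauses over 5 vars (32 assignments).
An assignment satisfies CNF iff every clause has >=1 true literal.
Check each row (bits = x1,x2,x3,x4,x5; clause T/F shown):
  row 0 [00000]: clauses=TFTTTTF -> 0
  row 1 [00001]: clauses=FFTTTTF -> 0
  row 2 [00010]: clauses=TTTFTTT -> 0
  row 3 [00011]: clauses=FTTFTTT -> 0
  row 4 [00100]: clauses=TFTTTTT -> 0
  row 5 [00101]: clauses=FFTTTTT -> 0
  row 6 [00110]: clauses=TTTFTTT -> 0
  row 7 [00111]: clauses=FTTFTTT -> 0
  row 8 [01000]: clauses=TFTTTTF -> 0
  row 9 [01001]: clauses=FFTTTTF -> 0
  row 10 [01010]: clauses=TTTFTFT -> 0
  row 11 [01011]: clauses=FTTFTFT -> 0
  row 12 [01100]: clauses=TFTTTTT -> 0
  row 13 [01101]: clauses=FFTTTTT -> 0
  row 14 [01110]: clauses=TTTFTTT -> 0
  row 15 [01111]: clauses=FTTFTTT -> 0
  row 16 [10000]: clauses=TFTTTTF -> 0
  row 17 [10001]: clauses=FFFTTTF -> 0
  row 18 [10010]: clauses=TTTFTTT -> 0
  row 19 [10011]: clauses=FTTFFTT -> 0
  row 20 [10100]: clauses=TFTTTTT -> 0
  row 21 [10101]: clauses=FFFTTTT -> 0
  row 22 [10110]: clauses=TTTFTTT -> 0
  row 23 [10111]: clauses=FTTFFTT -> 0
  row 24 [11000]: clauses=TFTTTTF -> 0
  row 25 [11001]: clauses=FFFTTTF -> 0
  row 26 [11010]: clauses=TTTFTFT -> 0
  row 27 [11011]: clauses=FTTFFFT -> 0
  row 28 [11100]: clauses=TFTTTTT -> 0
  row 29 [11101]: clauses=FFFTTTT -> 0
  row 30 [11110]: clauses=TTTFTTT -> 0
  row 31 [11111]: clauses=FTTFFTT -> 0
Full result column, 8 rows per line (x1,x2 fixed per line; x3,x4,x5 runs 000..111 left to right):
  rows 0-7 [x1,x2=00]: 00000000  (ones: 0)
  rows 8-15 [x1,x2=01]: 00000000  (ones: 0)
  rows 16-23 [x1,x2=10]: 00000000  (ones: 0)
  rows 24-31 [x1,x2=11]: 00000000  (ones: 0)
Satisfying assignments = 0+0+0+0 = 0

0


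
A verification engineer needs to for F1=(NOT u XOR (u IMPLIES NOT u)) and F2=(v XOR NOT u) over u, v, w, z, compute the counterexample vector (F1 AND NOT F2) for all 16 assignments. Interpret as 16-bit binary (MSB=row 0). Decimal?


F1 = (NOT u XOR (u IMPLIES NOT u))
F2 = (v XOR NOT u)
Counterexample to F1=>F2 is where F1=1 and F2=0.
Evaluate each row (bits = u,v,w,z, MSB first):
  row 0 [0000]: F1=0 F2=1 -> F1&~F2 -> 0
  row 1 [0001]: F1=0 F2=1 -> F1&~F2 -> 0
  row 2 [0010]: F1=0 F2=1 -> F1&~F2 -> 0
  row 3 [0011]: F1=0 F2=1 -> F1&~F2 -> 0
  row 4 [0100]: F1=0 F2=0 -> F1&~F2 -> 0
  row 5 [0101]: F1=0 F2=0 -> F1&~F2 -> 0
  row 6 [0110]: F1=0 F2=0 -> F1&~F2 -> 0
  row 7 [0111]: F1=0 F2=0 -> F1&~F2 -> 0
  row 8 [1000]: F1=0 F2=0 -> F1&~F2 -> 0
  row 9 [1001]: F1=0 F2=0 -> F1&~F2 -> 0
  row 10 [1010]: F1=0 F2=0 -> F1&~F2 -> 0
  row 11 [1011]: F1=0 F2=0 -> F1&~F2 -> 0
  row 12 [1100]: F1=0 F2=1 -> F1&~F2 -> 0
  row 13 [1101]: F1=0 F2=1 -> F1&~F2 -> 0
  row 14 [1110]: F1=0 F2=1 -> F1&~F2 -> 0
  row 15 [1111]: F1=0 F2=1 -> F1&~F2 -> 0
Full result column, 4 rows per line (u,v fixed per line; w,z runs 00..11 left to right):
  rows 0-3 [u,v=00]: 0000  = hex 0
  rows 4-7 [u,v=01]: 0000  = hex 0
  rows 8-11 [u,v=10]: 0000  = hex 0
  rows 12-15 [u,v=11]: 0000  = hex 0
Counterexample vector (row 0 .. row 15) = 0000000000000000
Output column grouped in 4s = 0000 0000 0000 0000 = 0x0000
Convert to decimal digit by digit (value = value*16 + digit):
  0 -> 0
  0*16 + 0 = 0
  0*16 + 0 = 0
  0*16 + 0 = 0
Decimal = 0

0


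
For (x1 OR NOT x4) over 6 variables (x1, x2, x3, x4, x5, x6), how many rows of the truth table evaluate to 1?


Formula: (x1 OR NOT x4) over 6 vars (64 rows)
Evaluate each row (x1, x2, x3, x4, x5, x6 as bits, MSB first):
  row 0 [000000]: (0 OR NOT 0) -> 1
  row 1 [000001]: (0 OR NOT 0) -> 1
  row 2 [000010]: (0 OR NOT 0) -> 1
  row 3 [000011]: (0 OR NOT 0) -> 1
  row 4 [000100]: (0 OR NOT 1) -> 0
  (every remaining row is evaluated the same way; all 64 results are listed next)
Full result column, 8 rows per line (x1,x2,x3 fixed per line; x4,x5,x6 runs 000..111 left to right):
  rows 0-7 [x1,x2,x3=000]: 11110000  (ones: 4)
  rows 8-15 [x1,x2,x3=001]: 11110000  (ones: 4)
  rows 16-23 [x1,x2,x3=010]: 11110000  (ones: 4)
  rows 24-31 [x1,x2,x3=011]: 11110000  (ones: 4)
  rows 32-39 [x1,x2,x3=100]: 11111111  (ones: 8)
  rows 40-47 [x1,x2,x3=101]: 11111111  (ones: 8)
  rows 48-55 [x1,x2,x3=110]: 11111111  (ones: 8)
  rows 56-63 [x1,x2,x3=111]: 11111111  (ones: 8)
Count of 1-rows = 4+4+4+4+8+8+8+8 = 48

48


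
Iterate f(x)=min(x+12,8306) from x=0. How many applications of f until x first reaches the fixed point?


Step 1: x=0, cap=8306, increment=12
Step 2: x grows by 12 each step until capped at 8306; fixed point is x=8306
Step 3: iterations = ceil(8306/12) = 693

693


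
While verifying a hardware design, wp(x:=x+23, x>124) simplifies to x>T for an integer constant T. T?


Formula: wp(x:=E, P) = P[E/x] (substitute E for x in postcondition)
Step 1: Postcondition: x>124
Step 2: Substitute x+23 for x: x+23>124
Step 3: Solve for x: x > 124-23 = 101

101


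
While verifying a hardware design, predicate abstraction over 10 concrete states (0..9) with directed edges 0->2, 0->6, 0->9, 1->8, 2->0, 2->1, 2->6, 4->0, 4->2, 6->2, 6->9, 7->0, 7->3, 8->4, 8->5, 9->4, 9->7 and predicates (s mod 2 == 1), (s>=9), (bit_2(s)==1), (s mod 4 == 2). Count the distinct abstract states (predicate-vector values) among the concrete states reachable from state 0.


BFS from 0:
Concrete reachable: {0, 1, 2, 3, 4, 5, 6, 7, 8, 9}
Abstract via predicates (s mod 2 == 1), (s>=9), (bit_2(s)==1), (s mod 4 == 2):
  (0,0,0,0) <- {0, 8}
  (0,0,0,1) <- {2}
  (0,0,1,0) <- {4}
  (0,0,1,1) <- {6}
  (1,0,0,0) <- {1, 3}
  (1,0,1,0) <- {5, 7}
  (1,1,0,0) <- {9}
Distinct abstract states = 7

7


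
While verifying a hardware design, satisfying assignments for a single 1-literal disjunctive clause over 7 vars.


Step 1: Total=2^7=128
Step 2: Unsat when all 1 false: 2^6=64
Step 3: Sat=128-64=64

64


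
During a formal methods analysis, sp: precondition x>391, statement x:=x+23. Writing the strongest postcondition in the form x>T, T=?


Formula: sp(P, x:=E) = exists old_x. (x = E[old_x/x]) AND P[old_x/x] (old_x is the value of x before the assignment; eliminate old_x by solving x = E[old_x/x] for old_x)
Step 1: Precondition P: x>391, i.e. old_x > 391
Step 2: Assignment gives x = old_x + 23, so old_x = x - 23
Step 3: Substitute into P: x - 23 > 391
Step 4: Simplify: x > 391+23 = 414

414


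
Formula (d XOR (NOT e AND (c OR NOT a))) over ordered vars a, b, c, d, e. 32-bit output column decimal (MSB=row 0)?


Formula: (d XOR (NOT e AND (c OR NOT a))) over a, b, c, d, e (32 rows)
Evaluate each row (bits = a,b,c,d,e, MSB first):
  row 0 [00000]: (0 XOR (NOT 0 AND (0 OR NOT 0))) -> 1
  row 1 [00001]: (0 XOR (NOT 1 AND (0 OR NOT 0))) -> 0
  row 2 [00010]: (1 XOR (NOT 0 AND (0 OR NOT 0))) -> 0
  row 3 [00011]: (1 XOR (NOT 1 AND (0 OR NOT 0))) -> 1
  row 4 [00100]: (0 XOR (NOT 0 AND (1 OR NOT 0))) -> 1
  row 5 [00101]: (0 XOR (NOT 1 AND (1 OR NOT 0))) -> 0
  row 6 [00110]: (1 XOR (NOT 0 AND (1 OR NOT 0))) -> 0
  row 7 [00111]: (1 XOR (NOT 1 AND (1 OR NOT 0))) -> 1
  row 8 [01000]: (0 XOR (NOT 0 AND (0 OR NOT 0))) -> 1
  row 9 [01001]: (0 XOR (NOT 1 AND (0 OR NOT 0))) -> 0
  row 10 [01010]: (1 XOR (NOT 0 AND (0 OR NOT 0))) -> 0
  row 11 [01011]: (1 XOR (NOT 1 AND (0 OR NOT 0))) -> 1
  row 12 [01100]: (0 XOR (NOT 0 AND (1 OR NOT 0))) -> 1
  row 13 [01101]: (0 XOR (NOT 1 AND (1 OR NOT 0))) -> 0
  row 14 [01110]: (1 XOR (NOT 0 AND (1 OR NOT 0))) -> 0
  row 15 [01111]: (1 XOR (NOT 1 AND (1 OR NOT 0))) -> 1
  row 16 [10000]: (0 XOR (NOT 0 AND (0 OR NOT 1))) -> 0
  row 17 [10001]: (0 XOR (NOT 1 AND (0 OR NOT 1))) -> 0
  row 18 [10010]: (1 XOR (NOT 0 AND (0 OR NOT 1))) -> 1
  row 19 [10011]: (1 XOR (NOT 1 AND (0 OR NOT 1))) -> 1
  row 20 [10100]: (0 XOR (NOT 0 AND (1 OR NOT 1))) -> 1
  row 21 [10101]: (0 XOR (NOT 1 AND (1 OR NOT 1))) -> 0
  row 22 [10110]: (1 XOR (NOT 0 AND (1 OR NOT 1))) -> 0
  row 23 [10111]: (1 XOR (NOT 1 AND (1 OR NOT 1))) -> 1
  row 24 [11000]: (0 XOR (NOT 0 AND (0 OR NOT 1))) -> 0
  row 25 [11001]: (0 XOR (NOT 1 AND (0 OR NOT 1))) -> 0
  row 26 [11010]: (1 XOR (NOT 0 AND (0 OR NOT 1))) -> 1
  row 27 [11011]: (1 XOR (NOT 1 AND (0 OR NOT 1))) -> 1
  row 28 [11100]: (0 XOR (NOT 0 AND (1 OR NOT 1))) -> 1
  row 29 [11101]: (0 XOR (NOT 1 AND (1 OR NOT 1))) -> 0
  row 30 [11110]: (1 XOR (NOT 0 AND (1 OR NOT 1))) -> 0
  row 31 [11111]: (1 XOR (NOT 1 AND (1 OR NOT 1))) -> 1
Full result column, 4 rows per line (a,b,c fixed per line; d,e runs 00..11 left to right):
  rows 0-3 [a,b,c=000]: 1001  = hex 9
  rows 4-7 [a,b,c=001]: 1001  = hex 9
  rows 8-11 [a,b,c=010]: 1001  = hex 9
  rows 12-15 [a,b,c=011]: 1001  = hex 9
  rows 16-19 [a,b,c=100]: 0011  = hex 3
  rows 20-23 [a,b,c=101]: 1001  = hex 9
  rows 24-27 [a,b,c=110]: 0011  = hex 3
  rows 28-31 [a,b,c=111]: 1001  = hex 9
Output column (row 0 .. row 31) = 10011001100110010011100100111001
Output column grouped in 4s = 1001 1001 1001 1001 0011 1001 0011 1001 = 0x99993939
Convert to decimal digit by digit (value = value*16 + digit):
  9 -> 9
  9*16 + 9 = 153
  153*16 + 9 = 2457
  2457*16 + 9 = 39321
  39321*16 + 3 = 629139
  629139*16 + 9 = 10066233
  10066233*16 + 3 = 161059731
  161059731*16 + 9 = 2576955705
Decimal = 2576955705

2576955705


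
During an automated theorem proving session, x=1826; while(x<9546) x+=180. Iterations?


Step 1: x goes from 1826 toward 9546 by 180; the body runs while x<9546, so iterations = ceil((bound-start)/step)
Step 2: Distance=7720
Step 3: ceil(7720/180)=43

43


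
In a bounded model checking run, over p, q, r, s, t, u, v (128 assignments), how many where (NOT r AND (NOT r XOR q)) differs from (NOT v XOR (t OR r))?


F1 = (NOT r AND (NOT r XOR q))
F2 = (NOT v XOR (t OR r))
Evaluate both on each of 128 rows (bits = p,q,r,s,t,u,v):
  row 0 [0000000]: F1=1 F2=1 -> 0
  row 1 [0000001]: F1=1 F2=0 (differ) -> 1
  row 2 [0000010]: F1=1 F2=1 -> 0
  row 3 [0000011]: F1=1 F2=0 (differ) -> 1
  row 4 [0000100]: F1=1 F2=0 (differ) -> 1
  (every remaining row is evaluated the same way; all 128 results are listed next)
Full result column, 8 rows per line (p,q,r,s fixed per line; t,u,v runs 000..111 left to right):
  rows 0-7 [p,q,r,s=0000]: 01011010  (ones: 4)
  rows 8-15 [p,q,r,s=0001]: 01011010  (ones: 4)
  rows 16-23 [p,q,r,s=0010]: 01010101  (ones: 4)
  rows 24-31 [p,q,r,s=0011]: 01010101  (ones: 4)
  rows 32-39 [p,q,r,s=0100]: 10100101  (ones: 4)
  rows 40-47 [p,q,r,s=0101]: 10100101  (ones: 4)
  rows 48-55 [p,q,r,s=0110]: 01010101  (ones: 4)
  rows 56-63 [p,q,r,s=0111]: 01010101  (ones: 4)
  rows 64-71 [p,q,r,s=1000]: 01011010  (ones: 4)
  rows 72-79 [p,q,r,s=1001]: 01011010  (ones: 4)
  rows 80-87 [p,q,r,s=1010]: 01010101  (ones: 4)
  rows 88-95 [p,q,r,s=1011]: 01010101  (ones: 4)
  rows 96-103 [p,q,r,s=1100]: 10100101  (ones: 4)
  rows 104-111 [p,q,r,s=1101]: 10100101  (ones: 4)
  rows 112-119 [p,q,r,s=1110]: 01010101  (ones: 4)
  rows 120-127 [p,q,r,s=1111]: 01010101  (ones: 4)
Disagreements = 4+4+4+4+4+4+4+4+4+4+4+4+4+4+4+4 = 64

64


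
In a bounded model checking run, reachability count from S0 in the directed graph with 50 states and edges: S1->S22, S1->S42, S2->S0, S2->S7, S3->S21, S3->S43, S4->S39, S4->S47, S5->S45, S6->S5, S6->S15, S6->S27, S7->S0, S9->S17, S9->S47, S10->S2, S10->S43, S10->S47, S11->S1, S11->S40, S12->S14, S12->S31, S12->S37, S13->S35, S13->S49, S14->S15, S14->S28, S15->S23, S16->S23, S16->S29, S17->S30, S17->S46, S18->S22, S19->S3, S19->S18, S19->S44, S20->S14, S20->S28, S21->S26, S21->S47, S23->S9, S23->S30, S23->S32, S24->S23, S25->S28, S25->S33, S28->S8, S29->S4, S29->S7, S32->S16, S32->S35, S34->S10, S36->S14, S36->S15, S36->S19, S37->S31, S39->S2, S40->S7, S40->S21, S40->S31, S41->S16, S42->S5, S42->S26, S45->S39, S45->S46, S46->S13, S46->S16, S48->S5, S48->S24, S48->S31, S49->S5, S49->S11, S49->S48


BFS from S0:
  layer 0: {S0}
Reachable set: {S0}
Count = 1

1


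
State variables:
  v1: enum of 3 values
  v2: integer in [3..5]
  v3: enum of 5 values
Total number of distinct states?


State space = product of domain sizes of all variables.
Domain sizes:
  v1 (enum of 3 values): 3
  v2 (integer in [3..5]): 3
  v3 (enum of 5 values): 5
Product = 3 * 3 * 5 = 45

45


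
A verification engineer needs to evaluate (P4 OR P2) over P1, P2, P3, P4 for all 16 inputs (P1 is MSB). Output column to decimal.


Formula: (P4 OR P2) over P1, P2, P3, P4 (16 rows)
Evaluate each row (bits = P1,P2,P3,P4, MSB first):
  row 0 [0000]: (0 OR 0) -> 0
  row 1 [0001]: (1 OR 0) -> 1
  row 2 [0010]: (0 OR 0) -> 0
  row 3 [0011]: (1 OR 0) -> 1
  row 4 [0100]: (0 OR 1) -> 1
  row 5 [0101]: (1 OR 1) -> 1
  row 6 [0110]: (0 OR 1) -> 1
  row 7 [0111]: (1 OR 1) -> 1
  row 8 [1000]: (0 OR 0) -> 0
  row 9 [1001]: (1 OR 0) -> 1
  row 10 [1010]: (0 OR 0) -> 0
  row 11 [1011]: (1 OR 0) -> 1
  row 12 [1100]: (0 OR 1) -> 1
  row 13 [1101]: (1 OR 1) -> 1
  row 14 [1110]: (0 OR 1) -> 1
  row 15 [1111]: (1 OR 1) -> 1
Full result column, 4 rows per line (P1,P2 fixed per line; P3,P4 runs 00..11 left to right):
  rows 0-3 [P1,P2=00]: 0101  = hex 5
  rows 4-7 [P1,P2=01]: 1111  = hex F
  rows 8-11 [P1,P2=10]: 0101  = hex 5
  rows 12-15 [P1,P2=11]: 1111  = hex F
Output column (row 0 .. row 15) = 0101111101011111
Output column grouped in 4s = 0101 1111 0101 1111 = 0x5F5F
Convert to decimal digit by digit (value = value*16 + digit):
  5 -> 5
  5*16 + 15 (F) = 95
  95*16 + 5 = 1525
  1525*16 + 15 (F) = 24415
Decimal = 24415

24415


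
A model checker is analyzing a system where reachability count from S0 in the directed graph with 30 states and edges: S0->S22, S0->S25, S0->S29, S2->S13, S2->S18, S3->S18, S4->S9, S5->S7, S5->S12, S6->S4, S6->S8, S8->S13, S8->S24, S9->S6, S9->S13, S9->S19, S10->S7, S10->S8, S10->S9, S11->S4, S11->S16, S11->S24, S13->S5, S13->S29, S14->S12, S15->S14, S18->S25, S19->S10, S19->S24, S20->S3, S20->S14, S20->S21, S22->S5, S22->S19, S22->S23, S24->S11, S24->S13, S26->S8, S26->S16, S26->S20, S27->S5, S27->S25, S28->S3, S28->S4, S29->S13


BFS from S0:
  layer 0: {S0}
  layer 1: {S22, S25, S29}
  layer 2: {S5, S13, S19, S23}
  layer 3: {S7, S10, S12, S24}
  layer 4: {S8, S9, S11}
  layer 5: {S4, S6, S16}
Reachable set: {S0, S4, S5, S6, S7, S8, S9, S10, S11, S12, S13, S16, S19, S22, S23, S24, S25, S29}
Count = 18

18


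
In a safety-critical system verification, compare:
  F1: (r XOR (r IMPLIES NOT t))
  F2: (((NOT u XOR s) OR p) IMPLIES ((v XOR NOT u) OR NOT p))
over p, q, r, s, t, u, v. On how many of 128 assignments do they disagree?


F1 = (r XOR (r IMPLIES NOT t))
F2 = (((NOT u XOR s) OR p) IMPLIES ((v XOR NOT u) OR NOT p))
Evaluate both on each of 128 rows (bits = p,q,r,s,t,u,v):
  row 0 [0000000]: F1=1 F2=1 -> 0
  row 1 [0000001]: F1=1 F2=1 -> 0
  row 2 [0000010]: F1=1 F2=1 -> 0
  row 3 [0000011]: F1=1 F2=1 -> 0
  row 4 [0000100]: F1=1 F2=1 -> 0
  (every remaining row is evaluated the same way; all 128 results are listed next)
Full result column, 8 rows per line (p,q,r,s fixed per line; t,u,v runs 000..111 left to right):
  rows 0-7 [p,q,r,s=0000]: 00000000  (ones: 0)
  rows 8-15 [p,q,r,s=0001]: 00000000  (ones: 0)
  rows 16-23 [p,q,r,s=0010]: 11110000  (ones: 4)
  rows 24-31 [p,q,r,s=0011]: 11110000  (ones: 4)
  rows 32-39 [p,q,r,s=0100]: 00000000  (ones: 0)
  rows 40-47 [p,q,r,s=0101]: 00000000  (ones: 0)
  rows 48-55 [p,q,r,s=0110]: 11110000  (ones: 4)
  rows 56-63 [p,q,r,s=0111]: 11110000  (ones: 4)
  rows 64-71 [p,q,r,s=1000]: 01100110  (ones: 4)
  rows 72-79 [p,q,r,s=1001]: 01100110  (ones: 4)
  rows 80-87 [p,q,r,s=1010]: 10010110  (ones: 4)
  rows 88-95 [p,q,r,s=1011]: 10010110  (ones: 4)
  rows 96-103 [p,q,r,s=1100]: 01100110  (ones: 4)
  rows 104-111 [p,q,r,s=1101]: 01100110  (ones: 4)
  rows 112-119 [p,q,r,s=1110]: 10010110  (ones: 4)
  rows 120-127 [p,q,r,s=1111]: 10010110  (ones: 4)
Disagreements = 0+0+4+4+0+0+4+4+4+4+4+4+4+4+4+4 = 48

48
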